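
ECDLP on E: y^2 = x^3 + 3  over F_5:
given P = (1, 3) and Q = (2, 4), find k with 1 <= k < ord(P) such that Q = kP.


Enumerate multiples of P until we hit Q = (2, 4):
  1P = (1, 3)
  2P = (2, 4)
Match found at i = 2.

k = 2


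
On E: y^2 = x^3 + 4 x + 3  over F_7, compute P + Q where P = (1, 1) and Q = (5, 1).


P != Q, so use the chord formula.
s = (y2 - y1) / (x2 - x1) = (0) / (4) mod 7 = 0
x3 = s^2 - x1 - x2 mod 7 = 0^2 - 1 - 5 = 1
y3 = s (x1 - x3) - y1 mod 7 = 0 * (1 - 1) - 1 = 6

P + Q = (1, 6)


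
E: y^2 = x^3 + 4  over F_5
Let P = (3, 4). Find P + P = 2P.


Doubling: s = (3 x1^2 + a) / (2 y1)
s = (3*3^2 + 0) / (2*4) mod 5 = 4
x3 = s^2 - 2 x1 mod 5 = 4^2 - 2*3 = 0
y3 = s (x1 - x3) - y1 mod 5 = 4 * (3 - 0) - 4 = 3

2P = (0, 3)


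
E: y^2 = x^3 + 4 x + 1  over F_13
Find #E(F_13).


For each x in F_13, count y with y^2 = x^3 + 4 x + 1 mod 13:
  x = 0: RHS = 1, y in [1, 12]  -> 2 point(s)
  x = 2: RHS = 4, y in [2, 11]  -> 2 point(s)
  x = 3: RHS = 1, y in [1, 12]  -> 2 point(s)
  x = 4: RHS = 3, y in [4, 9]  -> 2 point(s)
  x = 5: RHS = 3, y in [4, 9]  -> 2 point(s)
  x = 8: RHS = 12, y in [5, 8]  -> 2 point(s)
  x = 9: RHS = 12, y in [5, 8]  -> 2 point(s)
  x = 10: RHS = 1, y in [1, 12]  -> 2 point(s)
  x = 12: RHS = 9, y in [3, 10]  -> 2 point(s)
Affine points: 18. Add the point at infinity: total = 19.

#E(F_13) = 19


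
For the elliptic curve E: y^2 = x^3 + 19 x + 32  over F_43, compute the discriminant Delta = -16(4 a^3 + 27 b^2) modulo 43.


4 a^3 + 27 b^2 = 4*19^3 + 27*32^2 = 27436 + 27648 = 55084
Delta = -16 * (55084) = -881344
Delta mod 43 = 27

Delta = 27 (mod 43)


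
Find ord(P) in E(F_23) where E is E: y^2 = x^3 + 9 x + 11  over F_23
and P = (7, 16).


Compute successive multiples of P until we hit O:
  1P = (7, 16)
  2P = (13, 18)
  3P = (21, 10)
  4P = (21, 13)
  5P = (13, 5)
  6P = (7, 7)
  7P = O

ord(P) = 7


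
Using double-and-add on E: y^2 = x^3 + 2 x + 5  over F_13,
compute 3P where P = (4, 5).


k = 3 = 11_2 (binary, LSB first: 11)
Double-and-add from P = (4, 5):
  bit 0 = 1: acc = O + (4, 5) = (4, 5)
  bit 1 = 1: acc = (4, 5) + (4, 8) = O

3P = O


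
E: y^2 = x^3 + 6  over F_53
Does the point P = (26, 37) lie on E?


Check whether y^2 = x^3 + 0 x + 6 (mod 53) for (x, y) = (26, 37).
LHS: y^2 = 37^2 mod 53 = 44
RHS: x^3 + 0 x + 6 = 26^3 + 0*26 + 6 mod 53 = 39
LHS != RHS

No, not on the curve


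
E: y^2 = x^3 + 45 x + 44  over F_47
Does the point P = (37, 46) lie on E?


Check whether y^2 = x^3 + 45 x + 44 (mod 47) for (x, y) = (37, 46).
LHS: y^2 = 46^2 mod 47 = 1
RHS: x^3 + 45 x + 44 = 37^3 + 45*37 + 44 mod 47 = 4
LHS != RHS

No, not on the curve


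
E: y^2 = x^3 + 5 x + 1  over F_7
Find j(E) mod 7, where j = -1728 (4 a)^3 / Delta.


Delta = -16(4 a^3 + 27 b^2) mod 7 = 3
-1728 * (4 a)^3 = -1728 * (4*5)^3 mod 7 = 6
j = 6 * 3^(-1) mod 7 = 2

j = 2 (mod 7)


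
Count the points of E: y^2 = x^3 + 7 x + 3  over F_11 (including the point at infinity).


For each x in F_11, count y with y^2 = x^3 + 7 x + 3 mod 11:
  x = 0: RHS = 3, y in [5, 6]  -> 2 point(s)
  x = 1: RHS = 0, y in [0]  -> 1 point(s)
  x = 2: RHS = 3, y in [5, 6]  -> 2 point(s)
  x = 5: RHS = 9, y in [3, 8]  -> 2 point(s)
  x = 9: RHS = 3, y in [5, 6]  -> 2 point(s)
Affine points: 9. Add the point at infinity: total = 10.

#E(F_11) = 10


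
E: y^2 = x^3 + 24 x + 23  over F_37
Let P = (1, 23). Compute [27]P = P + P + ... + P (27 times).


k = 27 = 11011_2 (binary, LSB first: 11011)
Double-and-add from P = (1, 23):
  bit 0 = 1: acc = O + (1, 23) = (1, 23)
  bit 1 = 1: acc = (1, 23) + (7, 33) = (3, 23)
  bit 2 = 0: acc unchanged = (3, 23)
  bit 3 = 1: acc = (3, 23) + (35, 2) = (27, 2)
  bit 4 = 1: acc = (27, 2) + (11, 29) = (15, 24)

27P = (15, 24)


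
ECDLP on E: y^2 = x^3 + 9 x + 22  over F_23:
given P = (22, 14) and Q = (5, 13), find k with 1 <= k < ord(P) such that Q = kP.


Enumerate multiples of P until we hit Q = (5, 13):
  1P = (22, 14)
  2P = (5, 13)
Match found at i = 2.

k = 2


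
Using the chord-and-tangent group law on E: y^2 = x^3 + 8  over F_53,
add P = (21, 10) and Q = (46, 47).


P != Q, so use the chord formula.
s = (y2 - y1) / (x2 - x1) = (37) / (25) mod 53 = 46
x3 = s^2 - x1 - x2 mod 53 = 46^2 - 21 - 46 = 35
y3 = s (x1 - x3) - y1 mod 53 = 46 * (21 - 35) - 10 = 35

P + Q = (35, 35)


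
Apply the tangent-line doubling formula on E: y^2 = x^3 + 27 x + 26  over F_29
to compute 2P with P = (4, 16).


Doubling: s = (3 x1^2 + a) / (2 y1)
s = (3*4^2 + 27) / (2*16) mod 29 = 25
x3 = s^2 - 2 x1 mod 29 = 25^2 - 2*4 = 8
y3 = s (x1 - x3) - y1 mod 29 = 25 * (4 - 8) - 16 = 0

2P = (8, 0)


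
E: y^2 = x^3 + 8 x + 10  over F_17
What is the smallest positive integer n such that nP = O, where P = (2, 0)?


Compute successive multiples of P until we hit O:
  1P = (2, 0)
  2P = O

ord(P) = 2


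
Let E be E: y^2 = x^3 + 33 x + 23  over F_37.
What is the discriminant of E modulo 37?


4 a^3 + 27 b^2 = 4*33^3 + 27*23^2 = 143748 + 14283 = 158031
Delta = -16 * (158031) = -2528496
Delta mod 37 = 10

Delta = 10 (mod 37)


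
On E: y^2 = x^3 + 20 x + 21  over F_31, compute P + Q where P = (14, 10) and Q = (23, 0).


P != Q, so use the chord formula.
s = (y2 - y1) / (x2 - x1) = (21) / (9) mod 31 = 23
x3 = s^2 - x1 - x2 mod 31 = 23^2 - 14 - 23 = 27
y3 = s (x1 - x3) - y1 mod 31 = 23 * (14 - 27) - 10 = 1

P + Q = (27, 1)


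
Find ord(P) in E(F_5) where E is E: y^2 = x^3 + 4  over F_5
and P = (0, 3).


Compute successive multiples of P until we hit O:
  1P = (0, 3)
  2P = (0, 2)
  3P = O

ord(P) = 3


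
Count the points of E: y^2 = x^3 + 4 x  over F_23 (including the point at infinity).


For each x in F_23, count y with y^2 = x^3 + 4 x + 0 mod 23:
  x = 0: RHS = 0, y in [0]  -> 1 point(s)
  x = 2: RHS = 16, y in [4, 19]  -> 2 point(s)
  x = 3: RHS = 16, y in [4, 19]  -> 2 point(s)
  x = 7: RHS = 3, y in [7, 16]  -> 2 point(s)
  x = 9: RHS = 6, y in [11, 12]  -> 2 point(s)
  x = 11: RHS = 18, y in [8, 15]  -> 2 point(s)
  x = 13: RHS = 18, y in [8, 15]  -> 2 point(s)
  x = 15: RHS = 8, y in [10, 13]  -> 2 point(s)
  x = 17: RHS = 13, y in [6, 17]  -> 2 point(s)
  x = 18: RHS = 16, y in [4, 19]  -> 2 point(s)
  x = 19: RHS = 12, y in [9, 14]  -> 2 point(s)
  x = 22: RHS = 18, y in [8, 15]  -> 2 point(s)
Affine points: 23. Add the point at infinity: total = 24.

#E(F_23) = 24


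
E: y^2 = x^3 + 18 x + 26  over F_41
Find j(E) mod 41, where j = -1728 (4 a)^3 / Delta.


Delta = -16(4 a^3 + 27 b^2) mod 41 = 27
-1728 * (4 a)^3 = -1728 * (4*18)^3 mod 41 = 14
j = 14 * 27^(-1) mod 41 = 40

j = 40 (mod 41)


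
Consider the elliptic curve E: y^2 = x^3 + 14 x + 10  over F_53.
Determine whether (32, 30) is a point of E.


Check whether y^2 = x^3 + 14 x + 10 (mod 53) for (x, y) = (32, 30).
LHS: y^2 = 30^2 mod 53 = 52
RHS: x^3 + 14 x + 10 = 32^3 + 14*32 + 10 mod 53 = 48
LHS != RHS

No, not on the curve


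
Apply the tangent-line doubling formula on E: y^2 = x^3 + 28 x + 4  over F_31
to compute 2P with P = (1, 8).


Doubling: s = (3 x1^2 + a) / (2 y1)
s = (3*1^2 + 28) / (2*8) mod 31 = 0
x3 = s^2 - 2 x1 mod 31 = 0^2 - 2*1 = 29
y3 = s (x1 - x3) - y1 mod 31 = 0 * (1 - 29) - 8 = 23

2P = (29, 23)


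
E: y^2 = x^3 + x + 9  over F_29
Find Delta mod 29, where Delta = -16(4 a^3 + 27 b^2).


4 a^3 + 27 b^2 = 4*1^3 + 27*9^2 = 4 + 2187 = 2191
Delta = -16 * (2191) = -35056
Delta mod 29 = 5

Delta = 5 (mod 29)


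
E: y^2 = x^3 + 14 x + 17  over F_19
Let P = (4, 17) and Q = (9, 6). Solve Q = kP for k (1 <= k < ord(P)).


Enumerate multiples of P until we hit Q = (9, 6):
  1P = (4, 17)
  2P = (9, 13)
  3P = (15, 7)
  4P = (17, 0)
  5P = (15, 12)
  6P = (9, 6)
Match found at i = 6.

k = 6


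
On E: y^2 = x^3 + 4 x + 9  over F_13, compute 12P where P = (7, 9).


k = 12 = 1100_2 (binary, LSB first: 0011)
Double-and-add from P = (7, 9):
  bit 0 = 0: acc unchanged = O
  bit 1 = 0: acc unchanged = O
  bit 2 = 1: acc = O + (12, 11) = (12, 11)
  bit 3 = 1: acc = (12, 11) + (1, 12) = (10, 3)

12P = (10, 3)


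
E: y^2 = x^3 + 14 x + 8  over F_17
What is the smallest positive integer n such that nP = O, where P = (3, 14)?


Compute successive multiples of P until we hit O:
  1P = (3, 14)
  2P = (10, 14)
  3P = (4, 3)
  4P = (12, 0)
  5P = (4, 14)
  6P = (10, 3)
  7P = (3, 3)
  8P = O

ord(P) = 8


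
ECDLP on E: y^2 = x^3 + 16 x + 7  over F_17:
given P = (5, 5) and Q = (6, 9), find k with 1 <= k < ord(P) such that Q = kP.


Enumerate multiples of P until we hit Q = (6, 9):
  1P = (5, 5)
  2P = (6, 8)
  3P = (15, 16)
  4P = (13, 10)
  5P = (14, 0)
  6P = (13, 7)
  7P = (15, 1)
  8P = (6, 9)
Match found at i = 8.

k = 8


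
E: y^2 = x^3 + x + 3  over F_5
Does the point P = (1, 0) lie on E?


Check whether y^2 = x^3 + 1 x + 3 (mod 5) for (x, y) = (1, 0).
LHS: y^2 = 0^2 mod 5 = 0
RHS: x^3 + 1 x + 3 = 1^3 + 1*1 + 3 mod 5 = 0
LHS = RHS

Yes, on the curve


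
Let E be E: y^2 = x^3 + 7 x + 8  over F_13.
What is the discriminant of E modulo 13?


4 a^3 + 27 b^2 = 4*7^3 + 27*8^2 = 1372 + 1728 = 3100
Delta = -16 * (3100) = -49600
Delta mod 13 = 8

Delta = 8 (mod 13)


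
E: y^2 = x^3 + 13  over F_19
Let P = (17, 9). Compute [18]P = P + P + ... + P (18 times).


k = 18 = 10010_2 (binary, LSB first: 01001)
Double-and-add from P = (17, 9):
  bit 0 = 0: acc unchanged = O
  bit 1 = 1: acc = O + (15, 5) = (15, 5)
  bit 2 = 0: acc unchanged = (15, 5)
  bit 3 = 0: acc unchanged = (15, 5)
  bit 4 = 1: acc = (15, 5) + (10, 14) = (17, 10)

18P = (17, 10)


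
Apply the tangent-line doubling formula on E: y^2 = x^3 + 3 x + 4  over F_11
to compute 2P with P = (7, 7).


Doubling: s = (3 x1^2 + a) / (2 y1)
s = (3*7^2 + 3) / (2*7) mod 11 = 6
x3 = s^2 - 2 x1 mod 11 = 6^2 - 2*7 = 0
y3 = s (x1 - x3) - y1 mod 11 = 6 * (7 - 0) - 7 = 2

2P = (0, 2)


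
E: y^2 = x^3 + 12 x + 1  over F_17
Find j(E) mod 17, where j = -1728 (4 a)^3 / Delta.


Delta = -16(4 a^3 + 27 b^2) mod 17 = 3
-1728 * (4 a)^3 = -1728 * (4*12)^3 mod 17 = 8
j = 8 * 3^(-1) mod 17 = 14

j = 14 (mod 17)


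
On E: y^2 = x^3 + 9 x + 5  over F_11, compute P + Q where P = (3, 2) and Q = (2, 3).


P != Q, so use the chord formula.
s = (y2 - y1) / (x2 - x1) = (1) / (10) mod 11 = 10
x3 = s^2 - x1 - x2 mod 11 = 10^2 - 3 - 2 = 7
y3 = s (x1 - x3) - y1 mod 11 = 10 * (3 - 7) - 2 = 2

P + Q = (7, 2)


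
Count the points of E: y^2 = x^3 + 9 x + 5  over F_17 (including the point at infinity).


For each x in F_17, count y with y^2 = x^3 + 9 x + 5 mod 17:
  x = 1: RHS = 15, y in [7, 10]  -> 2 point(s)
  x = 3: RHS = 8, y in [5, 12]  -> 2 point(s)
  x = 9: RHS = 16, y in [4, 13]  -> 2 point(s)
  x = 14: RHS = 2, y in [6, 11]  -> 2 point(s)
  x = 15: RHS = 13, y in [8, 9]  -> 2 point(s)
Affine points: 10. Add the point at infinity: total = 11.

#E(F_17) = 11


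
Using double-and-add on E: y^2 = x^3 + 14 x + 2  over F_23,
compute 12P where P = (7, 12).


k = 12 = 1100_2 (binary, LSB first: 0011)
Double-and-add from P = (7, 12):
  bit 0 = 0: acc unchanged = O
  bit 1 = 0: acc unchanged = O
  bit 2 = 1: acc = O + (21, 14) = (21, 14)
  bit 3 = 1: acc = (21, 14) + (20, 5) = (17, 22)

12P = (17, 22)


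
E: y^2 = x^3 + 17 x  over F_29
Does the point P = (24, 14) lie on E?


Check whether y^2 = x^3 + 17 x + 0 (mod 29) for (x, y) = (24, 14).
LHS: y^2 = 14^2 mod 29 = 22
RHS: x^3 + 17 x + 0 = 24^3 + 17*24 + 0 mod 29 = 22
LHS = RHS

Yes, on the curve


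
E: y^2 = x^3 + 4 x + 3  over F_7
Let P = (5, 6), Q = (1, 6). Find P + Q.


P != Q, so use the chord formula.
s = (y2 - y1) / (x2 - x1) = (0) / (3) mod 7 = 0
x3 = s^2 - x1 - x2 mod 7 = 0^2 - 5 - 1 = 1
y3 = s (x1 - x3) - y1 mod 7 = 0 * (5 - 1) - 6 = 1

P + Q = (1, 1)


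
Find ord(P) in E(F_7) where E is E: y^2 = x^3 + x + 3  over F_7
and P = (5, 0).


Compute successive multiples of P until we hit O:
  1P = (5, 0)
  2P = O

ord(P) = 2


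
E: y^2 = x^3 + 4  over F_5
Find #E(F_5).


For each x in F_5, count y with y^2 = x^3 + 0 x + 4 mod 5:
  x = 0: RHS = 4, y in [2, 3]  -> 2 point(s)
  x = 1: RHS = 0, y in [0]  -> 1 point(s)
  x = 3: RHS = 1, y in [1, 4]  -> 2 point(s)
Affine points: 5. Add the point at infinity: total = 6.

#E(F_5) = 6


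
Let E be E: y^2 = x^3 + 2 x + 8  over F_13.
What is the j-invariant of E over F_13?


Delta = -16(4 a^3 + 27 b^2) mod 13 = 11
-1728 * (4 a)^3 = -1728 * (4*2)^3 mod 13 = 5
j = 5 * 11^(-1) mod 13 = 4

j = 4 (mod 13)


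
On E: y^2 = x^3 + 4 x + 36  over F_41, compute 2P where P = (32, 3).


Doubling: s = (3 x1^2 + a) / (2 y1)
s = (3*32^2 + 4) / (2*3) mod 41 = 7
x3 = s^2 - 2 x1 mod 41 = 7^2 - 2*32 = 26
y3 = s (x1 - x3) - y1 mod 41 = 7 * (32 - 26) - 3 = 39

2P = (26, 39)


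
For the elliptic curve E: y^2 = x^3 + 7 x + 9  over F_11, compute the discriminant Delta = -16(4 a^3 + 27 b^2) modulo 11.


4 a^3 + 27 b^2 = 4*7^3 + 27*9^2 = 1372 + 2187 = 3559
Delta = -16 * (3559) = -56944
Delta mod 11 = 3

Delta = 3 (mod 11)


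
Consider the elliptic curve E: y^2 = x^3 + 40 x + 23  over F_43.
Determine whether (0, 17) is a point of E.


Check whether y^2 = x^3 + 40 x + 23 (mod 43) for (x, y) = (0, 17).
LHS: y^2 = 17^2 mod 43 = 31
RHS: x^3 + 40 x + 23 = 0^3 + 40*0 + 23 mod 43 = 23
LHS != RHS

No, not on the curve


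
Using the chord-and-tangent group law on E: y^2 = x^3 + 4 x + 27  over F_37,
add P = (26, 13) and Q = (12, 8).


P != Q, so use the chord formula.
s = (y2 - y1) / (x2 - x1) = (32) / (23) mod 37 = 3
x3 = s^2 - x1 - x2 mod 37 = 3^2 - 26 - 12 = 8
y3 = s (x1 - x3) - y1 mod 37 = 3 * (26 - 8) - 13 = 4

P + Q = (8, 4)


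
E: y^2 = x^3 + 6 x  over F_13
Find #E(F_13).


For each x in F_13, count y with y^2 = x^3 + 6 x + 0 mod 13:
  x = 0: RHS = 0, y in [0]  -> 1 point(s)
  x = 4: RHS = 10, y in [6, 7]  -> 2 point(s)
  x = 5: RHS = 12, y in [5, 8]  -> 2 point(s)
  x = 8: RHS = 1, y in [1, 12]  -> 2 point(s)
  x = 9: RHS = 3, y in [4, 9]  -> 2 point(s)
Affine points: 9. Add the point at infinity: total = 10.

#E(F_13) = 10


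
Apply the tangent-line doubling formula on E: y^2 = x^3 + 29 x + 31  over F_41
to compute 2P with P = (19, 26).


Doubling: s = (3 x1^2 + a) / (2 y1)
s = (3*19^2 + 29) / (2*26) mod 41 = 34
x3 = s^2 - 2 x1 mod 41 = 34^2 - 2*19 = 11
y3 = s (x1 - x3) - y1 mod 41 = 34 * (19 - 11) - 26 = 0

2P = (11, 0)


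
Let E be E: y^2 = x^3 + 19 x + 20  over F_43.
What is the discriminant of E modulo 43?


4 a^3 + 27 b^2 = 4*19^3 + 27*20^2 = 27436 + 10800 = 38236
Delta = -16 * (38236) = -611776
Delta mod 43 = 28

Delta = 28 (mod 43)


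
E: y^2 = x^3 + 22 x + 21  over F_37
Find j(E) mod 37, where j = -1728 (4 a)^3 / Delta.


Delta = -16(4 a^3 + 27 b^2) mod 37 = 32
-1728 * (4 a)^3 = -1728 * (4*22)^3 mod 37 = 29
j = 29 * 32^(-1) mod 37 = 9

j = 9 (mod 37)


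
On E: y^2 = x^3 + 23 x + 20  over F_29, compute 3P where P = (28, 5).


k = 3 = 11_2 (binary, LSB first: 11)
Double-and-add from P = (28, 5):
  bit 0 = 1: acc = O + (28, 5) = (28, 5)
  bit 1 = 1: acc = (28, 5) + (25, 26) = (25, 3)

3P = (25, 3)


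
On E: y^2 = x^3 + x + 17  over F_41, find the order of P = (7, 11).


Compute successive multiples of P until we hit O:
  1P = (7, 11)
  2P = (36, 25)
  3P = (21, 19)
  4P = (15, 2)
  5P = (35, 0)
  6P = (15, 39)
  7P = (21, 22)
  8P = (36, 16)
  ... (continuing to 10P)
  10P = O

ord(P) = 10


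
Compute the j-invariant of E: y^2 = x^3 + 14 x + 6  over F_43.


Delta = -16(4 a^3 + 27 b^2) mod 43 = 10
-1728 * (4 a)^3 = -1728 * (4*14)^3 mod 43 = 11
j = 11 * 10^(-1) mod 43 = 14

j = 14 (mod 43)


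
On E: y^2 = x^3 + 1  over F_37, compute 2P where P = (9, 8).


Doubling: s = (3 x1^2 + a) / (2 y1)
s = (3*9^2 + 0) / (2*8) mod 37 = 36
x3 = s^2 - 2 x1 mod 37 = 36^2 - 2*9 = 20
y3 = s (x1 - x3) - y1 mod 37 = 36 * (9 - 20) - 8 = 3

2P = (20, 3)


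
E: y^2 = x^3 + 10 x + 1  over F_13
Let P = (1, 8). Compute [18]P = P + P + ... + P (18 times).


k = 18 = 10010_2 (binary, LSB first: 01001)
Double-and-add from P = (1, 8):
  bit 0 = 0: acc unchanged = O
  bit 1 = 1: acc = O + (11, 5) = (11, 5)
  bit 2 = 0: acc unchanged = (11, 5)
  bit 3 = 0: acc unchanged = (11, 5)
  bit 4 = 1: acc = (11, 5) + (2, 9) = (1, 5)

18P = (1, 5)


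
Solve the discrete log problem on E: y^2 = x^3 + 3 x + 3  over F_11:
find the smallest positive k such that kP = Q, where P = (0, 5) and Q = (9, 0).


Enumerate multiples of P until we hit Q = (9, 0):
  1P = (0, 5)
  2P = (9, 0)
Match found at i = 2.

k = 2


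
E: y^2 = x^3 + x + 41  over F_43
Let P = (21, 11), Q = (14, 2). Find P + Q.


P != Q, so use the chord formula.
s = (y2 - y1) / (x2 - x1) = (34) / (36) mod 43 = 32
x3 = s^2 - x1 - x2 mod 43 = 32^2 - 21 - 14 = 0
y3 = s (x1 - x3) - y1 mod 43 = 32 * (21 - 0) - 11 = 16

P + Q = (0, 16)


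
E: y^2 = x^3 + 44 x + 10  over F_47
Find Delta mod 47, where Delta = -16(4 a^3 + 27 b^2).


4 a^3 + 27 b^2 = 4*44^3 + 27*10^2 = 340736 + 2700 = 343436
Delta = -16 * (343436) = -5494976
Delta mod 47 = 29

Delta = 29 (mod 47)


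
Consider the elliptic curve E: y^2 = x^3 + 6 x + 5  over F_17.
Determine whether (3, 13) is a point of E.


Check whether y^2 = x^3 + 6 x + 5 (mod 17) for (x, y) = (3, 13).
LHS: y^2 = 13^2 mod 17 = 16
RHS: x^3 + 6 x + 5 = 3^3 + 6*3 + 5 mod 17 = 16
LHS = RHS

Yes, on the curve


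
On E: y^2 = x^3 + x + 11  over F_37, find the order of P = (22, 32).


Compute successive multiples of P until we hit O:
  1P = (22, 32)
  2P = (31, 14)
  3P = (25, 11)
  4P = (2, 13)
  5P = (9, 34)
  6P = (15, 21)
  7P = (7, 18)
  8P = (24, 13)
  ... (continuing to 46P)
  46P = O

ord(P) = 46


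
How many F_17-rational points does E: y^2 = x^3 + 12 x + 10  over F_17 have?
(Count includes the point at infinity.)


For each x in F_17, count y with y^2 = x^3 + 12 x + 10 mod 17:
  x = 2: RHS = 8, y in [5, 12]  -> 2 point(s)
  x = 5: RHS = 8, y in [5, 12]  -> 2 point(s)
  x = 6: RHS = 9, y in [3, 14]  -> 2 point(s)
  x = 10: RHS = 8, y in [5, 12]  -> 2 point(s)
  x = 13: RHS = 0, y in [0]  -> 1 point(s)
  x = 14: RHS = 15, y in [7, 10]  -> 2 point(s)
Affine points: 11. Add the point at infinity: total = 12.

#E(F_17) = 12


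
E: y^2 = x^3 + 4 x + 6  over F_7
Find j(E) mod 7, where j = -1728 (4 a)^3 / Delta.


Delta = -16(4 a^3 + 27 b^2) mod 7 = 1
-1728 * (4 a)^3 = -1728 * (4*4)^3 mod 7 = 1
j = 1 * 1^(-1) mod 7 = 1

j = 1 (mod 7)


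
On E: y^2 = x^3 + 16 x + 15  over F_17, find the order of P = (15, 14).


Compute successive multiples of P until we hit O:
  1P = (15, 14)
  2P = (5, 13)
  3P = (5, 4)
  4P = (15, 3)
  5P = O

ord(P) = 5


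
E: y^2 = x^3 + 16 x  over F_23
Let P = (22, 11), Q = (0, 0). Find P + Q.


P != Q, so use the chord formula.
s = (y2 - y1) / (x2 - x1) = (12) / (1) mod 23 = 12
x3 = s^2 - x1 - x2 mod 23 = 12^2 - 22 - 0 = 7
y3 = s (x1 - x3) - y1 mod 23 = 12 * (22 - 7) - 11 = 8

P + Q = (7, 8)


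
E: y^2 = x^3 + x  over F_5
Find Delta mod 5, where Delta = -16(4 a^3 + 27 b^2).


4 a^3 + 27 b^2 = 4*1^3 + 27*0^2 = 4 + 0 = 4
Delta = -16 * (4) = -64
Delta mod 5 = 1

Delta = 1 (mod 5)


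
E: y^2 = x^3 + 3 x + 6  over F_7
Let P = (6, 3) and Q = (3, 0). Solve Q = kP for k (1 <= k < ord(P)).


Enumerate multiples of P until we hit Q = (3, 0):
  1P = (6, 3)
  2P = (3, 0)
Match found at i = 2.

k = 2


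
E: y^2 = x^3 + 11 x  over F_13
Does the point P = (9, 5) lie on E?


Check whether y^2 = x^3 + 11 x + 0 (mod 13) for (x, y) = (9, 5).
LHS: y^2 = 5^2 mod 13 = 12
RHS: x^3 + 11 x + 0 = 9^3 + 11*9 + 0 mod 13 = 9
LHS != RHS

No, not on the curve


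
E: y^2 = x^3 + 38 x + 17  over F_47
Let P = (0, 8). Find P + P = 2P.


Doubling: s = (3 x1^2 + a) / (2 y1)
s = (3*0^2 + 38) / (2*8) mod 47 = 20
x3 = s^2 - 2 x1 mod 47 = 20^2 - 2*0 = 24
y3 = s (x1 - x3) - y1 mod 47 = 20 * (0 - 24) - 8 = 29

2P = (24, 29)


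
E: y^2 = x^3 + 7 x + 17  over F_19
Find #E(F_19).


For each x in F_19, count y with y^2 = x^3 + 7 x + 17 mod 19:
  x = 0: RHS = 17, y in [6, 13]  -> 2 point(s)
  x = 1: RHS = 6, y in [5, 14]  -> 2 point(s)
  x = 2: RHS = 1, y in [1, 18]  -> 2 point(s)
  x = 5: RHS = 6, y in [5, 14]  -> 2 point(s)
  x = 6: RHS = 9, y in [3, 16]  -> 2 point(s)
  x = 9: RHS = 11, y in [7, 12]  -> 2 point(s)
  x = 10: RHS = 4, y in [2, 17]  -> 2 point(s)
  x = 11: RHS = 0, y in [0]  -> 1 point(s)
  x = 12: RHS = 5, y in [9, 10]  -> 2 point(s)
  x = 13: RHS = 6, y in [5, 14]  -> 2 point(s)
  x = 14: RHS = 9, y in [3, 16]  -> 2 point(s)
  x = 15: RHS = 1, y in [1, 18]  -> 2 point(s)
  x = 16: RHS = 7, y in [8, 11]  -> 2 point(s)
  x = 18: RHS = 9, y in [3, 16]  -> 2 point(s)
Affine points: 27. Add the point at infinity: total = 28.

#E(F_19) = 28


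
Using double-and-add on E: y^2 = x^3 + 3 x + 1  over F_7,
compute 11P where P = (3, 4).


k = 11 = 1011_2 (binary, LSB first: 1101)
Double-and-add from P = (3, 4):
  bit 0 = 1: acc = O + (3, 4) = (3, 4)
  bit 1 = 1: acc = (3, 4) + (5, 6) = (0, 6)
  bit 2 = 0: acc unchanged = (0, 6)
  bit 3 = 1: acc = (0, 6) + (6, 2) = (3, 3)

11P = (3, 3)


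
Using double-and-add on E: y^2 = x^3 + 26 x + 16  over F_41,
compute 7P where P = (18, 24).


k = 7 = 111_2 (binary, LSB first: 111)
Double-and-add from P = (18, 24):
  bit 0 = 1: acc = O + (18, 24) = (18, 24)
  bit 1 = 1: acc = (18, 24) + (9, 35) = (16, 10)
  bit 2 = 1: acc = (16, 10) + (15, 38) = (15, 3)

7P = (15, 3)


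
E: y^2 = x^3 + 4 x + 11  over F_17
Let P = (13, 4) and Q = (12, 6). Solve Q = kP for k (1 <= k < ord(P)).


Enumerate multiples of P until we hit Q = (12, 6):
  1P = (13, 4)
  2P = (12, 11)
  3P = (7, 5)
  4P = (6, 9)
  5P = (11, 14)
  6P = (1, 4)
  7P = (3, 13)
  8P = (3, 4)
  9P = (1, 13)
  10P = (11, 3)
  11P = (6, 8)
  12P = (7, 12)
  13P = (12, 6)
Match found at i = 13.

k = 13


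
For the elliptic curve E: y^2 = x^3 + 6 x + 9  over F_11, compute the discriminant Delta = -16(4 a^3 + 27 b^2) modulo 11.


4 a^3 + 27 b^2 = 4*6^3 + 27*9^2 = 864 + 2187 = 3051
Delta = -16 * (3051) = -48816
Delta mod 11 = 2

Delta = 2 (mod 11)


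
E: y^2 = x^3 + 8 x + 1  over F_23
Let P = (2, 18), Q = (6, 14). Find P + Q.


P != Q, so use the chord formula.
s = (y2 - y1) / (x2 - x1) = (19) / (4) mod 23 = 22
x3 = s^2 - x1 - x2 mod 23 = 22^2 - 2 - 6 = 16
y3 = s (x1 - x3) - y1 mod 23 = 22 * (2 - 16) - 18 = 19

P + Q = (16, 19)


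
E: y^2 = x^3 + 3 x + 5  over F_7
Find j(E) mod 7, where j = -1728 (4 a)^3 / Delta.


Delta = -16(4 a^3 + 27 b^2) mod 7 = 2
-1728 * (4 a)^3 = -1728 * (4*3)^3 mod 7 = 6
j = 6 * 2^(-1) mod 7 = 3

j = 3 (mod 7)


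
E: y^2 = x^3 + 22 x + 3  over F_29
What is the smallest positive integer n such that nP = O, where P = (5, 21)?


Compute successive multiples of P until we hit O:
  1P = (5, 21)
  2P = (28, 26)
  3P = (12, 9)
  4P = (25, 5)
  5P = (24, 0)
  6P = (25, 24)
  7P = (12, 20)
  8P = (28, 3)
  ... (continuing to 10P)
  10P = O

ord(P) = 10


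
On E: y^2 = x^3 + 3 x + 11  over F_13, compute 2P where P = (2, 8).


Doubling: s = (3 x1^2 + a) / (2 y1)
s = (3*2^2 + 3) / (2*8) mod 13 = 5
x3 = s^2 - 2 x1 mod 13 = 5^2 - 2*2 = 8
y3 = s (x1 - x3) - y1 mod 13 = 5 * (2 - 8) - 8 = 1

2P = (8, 1)


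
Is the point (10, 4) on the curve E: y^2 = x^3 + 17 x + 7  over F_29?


Check whether y^2 = x^3 + 17 x + 7 (mod 29) for (x, y) = (10, 4).
LHS: y^2 = 4^2 mod 29 = 16
RHS: x^3 + 17 x + 7 = 10^3 + 17*10 + 7 mod 29 = 17
LHS != RHS

No, not on the curve


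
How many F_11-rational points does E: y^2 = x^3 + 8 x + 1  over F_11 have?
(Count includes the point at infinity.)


For each x in F_11, count y with y^2 = x^3 + 8 x + 1 mod 11:
  x = 0: RHS = 1, y in [1, 10]  -> 2 point(s)
  x = 2: RHS = 3, y in [5, 6]  -> 2 point(s)
  x = 4: RHS = 9, y in [3, 8]  -> 2 point(s)
  x = 5: RHS = 1, y in [1, 10]  -> 2 point(s)
  x = 6: RHS = 1, y in [1, 10]  -> 2 point(s)
  x = 7: RHS = 4, y in [2, 9]  -> 2 point(s)
  x = 8: RHS = 5, y in [4, 7]  -> 2 point(s)
  x = 10: RHS = 3, y in [5, 6]  -> 2 point(s)
Affine points: 16. Add the point at infinity: total = 17.

#E(F_11) = 17


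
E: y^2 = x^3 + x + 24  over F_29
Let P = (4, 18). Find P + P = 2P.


Doubling: s = (3 x1^2 + a) / (2 y1)
s = (3*4^2 + 1) / (2*18) mod 29 = 7
x3 = s^2 - 2 x1 mod 29 = 7^2 - 2*4 = 12
y3 = s (x1 - x3) - y1 mod 29 = 7 * (4 - 12) - 18 = 13

2P = (12, 13)


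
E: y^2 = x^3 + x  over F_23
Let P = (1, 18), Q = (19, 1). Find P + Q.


P != Q, so use the chord formula.
s = (y2 - y1) / (x2 - x1) = (6) / (18) mod 23 = 8
x3 = s^2 - x1 - x2 mod 23 = 8^2 - 1 - 19 = 21
y3 = s (x1 - x3) - y1 mod 23 = 8 * (1 - 21) - 18 = 6

P + Q = (21, 6)


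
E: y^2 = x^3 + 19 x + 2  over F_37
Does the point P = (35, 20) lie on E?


Check whether y^2 = x^3 + 19 x + 2 (mod 37) for (x, y) = (35, 20).
LHS: y^2 = 20^2 mod 37 = 30
RHS: x^3 + 19 x + 2 = 35^3 + 19*35 + 2 mod 37 = 30
LHS = RHS

Yes, on the curve


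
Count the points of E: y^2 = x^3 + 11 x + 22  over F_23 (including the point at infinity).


For each x in F_23, count y with y^2 = x^3 + 11 x + 22 mod 23:
  x = 2: RHS = 6, y in [11, 12]  -> 2 point(s)
  x = 3: RHS = 13, y in [6, 17]  -> 2 point(s)
  x = 5: RHS = 18, y in [8, 15]  -> 2 point(s)
  x = 8: RHS = 1, y in [1, 22]  -> 2 point(s)
  x = 11: RHS = 2, y in [5, 18]  -> 2 point(s)
  x = 13: RHS = 16, y in [4, 19]  -> 2 point(s)
  x = 16: RHS = 16, y in [4, 19]  -> 2 point(s)
  x = 17: RHS = 16, y in [4, 19]  -> 2 point(s)
  x = 18: RHS = 3, y in [7, 16]  -> 2 point(s)
  x = 19: RHS = 6, y in [11, 12]  -> 2 point(s)
  x = 20: RHS = 8, y in [10, 13]  -> 2 point(s)
Affine points: 22. Add the point at infinity: total = 23.

#E(F_23) = 23


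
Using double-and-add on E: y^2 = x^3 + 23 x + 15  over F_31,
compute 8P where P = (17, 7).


k = 8 = 1000_2 (binary, LSB first: 0001)
Double-and-add from P = (17, 7):
  bit 0 = 0: acc unchanged = O
  bit 1 = 0: acc unchanged = O
  bit 2 = 0: acc unchanged = O
  bit 3 = 1: acc = O + (23, 1) = (23, 1)

8P = (23, 1)


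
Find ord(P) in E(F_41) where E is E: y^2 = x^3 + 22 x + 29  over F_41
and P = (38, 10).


Compute successive multiples of P until we hit O:
  1P = (38, 10)
  2P = (16, 7)
  3P = (32, 2)
  4P = (32, 39)
  5P = (16, 34)
  6P = (38, 31)
  7P = O

ord(P) = 7


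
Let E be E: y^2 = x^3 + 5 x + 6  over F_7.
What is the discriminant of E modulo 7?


4 a^3 + 27 b^2 = 4*5^3 + 27*6^2 = 500 + 972 = 1472
Delta = -16 * (1472) = -23552
Delta mod 7 = 3

Delta = 3 (mod 7)


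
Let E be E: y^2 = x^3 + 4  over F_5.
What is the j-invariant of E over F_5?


Delta = -16(4 a^3 + 27 b^2) mod 5 = 3
-1728 * (4 a)^3 = -1728 * (4*0)^3 mod 5 = 0
j = 0 * 3^(-1) mod 5 = 0

j = 0 (mod 5)


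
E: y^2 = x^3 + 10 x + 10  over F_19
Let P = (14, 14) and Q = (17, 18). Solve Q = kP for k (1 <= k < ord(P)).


Enumerate multiples of P until we hit Q = (17, 18):
  1P = (14, 14)
  2P = (11, 8)
  3P = (17, 18)
Match found at i = 3.

k = 3


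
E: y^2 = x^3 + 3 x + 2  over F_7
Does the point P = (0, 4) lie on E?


Check whether y^2 = x^3 + 3 x + 2 (mod 7) for (x, y) = (0, 4).
LHS: y^2 = 4^2 mod 7 = 2
RHS: x^3 + 3 x + 2 = 0^3 + 3*0 + 2 mod 7 = 2
LHS = RHS

Yes, on the curve


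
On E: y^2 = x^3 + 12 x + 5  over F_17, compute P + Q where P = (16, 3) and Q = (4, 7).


P != Q, so use the chord formula.
s = (y2 - y1) / (x2 - x1) = (4) / (5) mod 17 = 11
x3 = s^2 - x1 - x2 mod 17 = 11^2 - 16 - 4 = 16
y3 = s (x1 - x3) - y1 mod 17 = 11 * (16 - 16) - 3 = 14

P + Q = (16, 14)


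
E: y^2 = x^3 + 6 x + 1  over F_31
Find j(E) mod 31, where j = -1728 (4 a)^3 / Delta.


Delta = -16(4 a^3 + 27 b^2) mod 31 = 4
-1728 * (4 a)^3 = -1728 * (4*6)^3 mod 31 = 15
j = 15 * 4^(-1) mod 31 = 27

j = 27 (mod 31)


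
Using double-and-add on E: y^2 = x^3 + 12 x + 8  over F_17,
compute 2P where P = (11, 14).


k = 2 = 10_2 (binary, LSB first: 01)
Double-and-add from P = (11, 14):
  bit 0 = 0: acc unchanged = O
  bit 1 = 1: acc = O + (4, 16) = (4, 16)

2P = (4, 16)


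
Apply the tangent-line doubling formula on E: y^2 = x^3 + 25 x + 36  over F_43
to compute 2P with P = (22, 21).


Doubling: s = (3 x1^2 + a) / (2 y1)
s = (3*22^2 + 25) / (2*21) mod 43 = 28
x3 = s^2 - 2 x1 mod 43 = 28^2 - 2*22 = 9
y3 = s (x1 - x3) - y1 mod 43 = 28 * (22 - 9) - 21 = 42

2P = (9, 42)


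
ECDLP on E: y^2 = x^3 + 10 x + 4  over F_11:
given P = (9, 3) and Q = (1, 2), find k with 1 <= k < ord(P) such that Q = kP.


Enumerate multiples of P until we hit Q = (1, 2):
  1P = (9, 3)
  2P = (4, 8)
  3P = (10, 9)
  4P = (6, 4)
  5P = (1, 9)
  6P = (5, 5)
  7P = (0, 9)
  8P = (0, 2)
  9P = (5, 6)
  10P = (1, 2)
Match found at i = 10.

k = 10


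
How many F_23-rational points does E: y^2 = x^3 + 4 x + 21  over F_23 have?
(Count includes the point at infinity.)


For each x in F_23, count y with y^2 = x^3 + 4 x + 21 mod 23:
  x = 1: RHS = 3, y in [7, 16]  -> 2 point(s)
  x = 4: RHS = 9, y in [3, 20]  -> 2 point(s)
  x = 6: RHS = 8, y in [10, 13]  -> 2 point(s)
  x = 7: RHS = 1, y in [1, 22]  -> 2 point(s)
  x = 8: RHS = 13, y in [6, 17]  -> 2 point(s)
  x = 9: RHS = 4, y in [2, 21]  -> 2 point(s)
  x = 10: RHS = 3, y in [7, 16]  -> 2 point(s)
  x = 11: RHS = 16, y in [4, 19]  -> 2 point(s)
  x = 12: RHS = 3, y in [7, 16]  -> 2 point(s)
  x = 13: RHS = 16, y in [4, 19]  -> 2 point(s)
  x = 15: RHS = 6, y in [11, 12]  -> 2 point(s)
  x = 16: RHS = 18, y in [8, 15]  -> 2 point(s)
  x = 22: RHS = 16, y in [4, 19]  -> 2 point(s)
Affine points: 26. Add the point at infinity: total = 27.

#E(F_23) = 27


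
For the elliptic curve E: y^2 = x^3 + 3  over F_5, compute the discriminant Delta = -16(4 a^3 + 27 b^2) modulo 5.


4 a^3 + 27 b^2 = 4*0^3 + 27*3^2 = 0 + 243 = 243
Delta = -16 * (243) = -3888
Delta mod 5 = 2

Delta = 2 (mod 5)


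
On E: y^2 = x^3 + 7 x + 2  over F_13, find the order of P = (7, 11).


Compute successive multiples of P until we hit O:
  1P = (7, 11)
  2P = (9, 1)
  3P = (9, 12)
  4P = (7, 2)
  5P = O

ord(P) = 5


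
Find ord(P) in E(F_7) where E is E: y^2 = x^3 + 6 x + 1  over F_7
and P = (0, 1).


Compute successive multiples of P until we hit O:
  1P = (0, 1)
  2P = (2, 0)
  3P = (0, 6)
  4P = O

ord(P) = 4


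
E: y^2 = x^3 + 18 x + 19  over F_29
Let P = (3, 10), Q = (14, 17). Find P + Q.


P != Q, so use the chord formula.
s = (y2 - y1) / (x2 - x1) = (7) / (11) mod 29 = 27
x3 = s^2 - x1 - x2 mod 29 = 27^2 - 3 - 14 = 16
y3 = s (x1 - x3) - y1 mod 29 = 27 * (3 - 16) - 10 = 16

P + Q = (16, 16)


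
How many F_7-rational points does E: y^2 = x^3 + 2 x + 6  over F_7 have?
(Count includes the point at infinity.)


For each x in F_7, count y with y^2 = x^3 + 2 x + 6 mod 7:
  x = 1: RHS = 2, y in [3, 4]  -> 2 point(s)
  x = 2: RHS = 4, y in [2, 5]  -> 2 point(s)
  x = 3: RHS = 4, y in [2, 5]  -> 2 point(s)
  x = 4: RHS = 1, y in [1, 6]  -> 2 point(s)
  x = 5: RHS = 1, y in [1, 6]  -> 2 point(s)
Affine points: 10. Add the point at infinity: total = 11.

#E(F_7) = 11


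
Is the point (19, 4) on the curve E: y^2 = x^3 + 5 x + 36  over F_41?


Check whether y^2 = x^3 + 5 x + 36 (mod 41) for (x, y) = (19, 4).
LHS: y^2 = 4^2 mod 41 = 16
RHS: x^3 + 5 x + 36 = 19^3 + 5*19 + 36 mod 41 = 20
LHS != RHS

No, not on the curve


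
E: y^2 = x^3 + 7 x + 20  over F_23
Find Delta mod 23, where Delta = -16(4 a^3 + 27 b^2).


4 a^3 + 27 b^2 = 4*7^3 + 27*20^2 = 1372 + 10800 = 12172
Delta = -16 * (12172) = -194752
Delta mod 23 = 12

Delta = 12 (mod 23)


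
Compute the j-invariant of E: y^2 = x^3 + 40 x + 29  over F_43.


Delta = -16(4 a^3 + 27 b^2) mod 43 = 3
-1728 * (4 a)^3 = -1728 * (4*40)^3 mod 43 = 21
j = 21 * 3^(-1) mod 43 = 7

j = 7 (mod 43)


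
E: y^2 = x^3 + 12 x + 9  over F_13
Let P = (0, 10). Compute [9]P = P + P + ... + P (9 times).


k = 9 = 1001_2 (binary, LSB first: 1001)
Double-and-add from P = (0, 10):
  bit 0 = 1: acc = O + (0, 10) = (0, 10)
  bit 1 = 0: acc unchanged = (0, 10)
  bit 2 = 0: acc unchanged = (0, 10)
  bit 3 = 1: acc = (0, 10) + (11, 9) = (12, 10)

9P = (12, 10)


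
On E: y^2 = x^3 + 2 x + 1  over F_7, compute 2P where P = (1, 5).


Doubling: s = (3 x1^2 + a) / (2 y1)
s = (3*1^2 + 2) / (2*5) mod 7 = 4
x3 = s^2 - 2 x1 mod 7 = 4^2 - 2*1 = 0
y3 = s (x1 - x3) - y1 mod 7 = 4 * (1 - 0) - 5 = 6

2P = (0, 6)


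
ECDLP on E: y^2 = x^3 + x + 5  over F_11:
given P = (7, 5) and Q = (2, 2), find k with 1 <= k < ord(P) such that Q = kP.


Enumerate multiples of P until we hit Q = (2, 2):
  1P = (7, 5)
  2P = (0, 4)
  3P = (2, 2)
Match found at i = 3.

k = 3


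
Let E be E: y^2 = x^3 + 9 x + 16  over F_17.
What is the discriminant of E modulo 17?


4 a^3 + 27 b^2 = 4*9^3 + 27*16^2 = 2916 + 6912 = 9828
Delta = -16 * (9828) = -157248
Delta mod 17 = 2

Delta = 2 (mod 17)


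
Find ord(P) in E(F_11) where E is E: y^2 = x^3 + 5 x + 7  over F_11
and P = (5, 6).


Compute successive multiples of P until we hit O:
  1P = (5, 6)
  2P = (10, 1)
  3P = (8, 8)
  4P = (7, 0)
  5P = (8, 3)
  6P = (10, 10)
  7P = (5, 5)
  8P = O

ord(P) = 8


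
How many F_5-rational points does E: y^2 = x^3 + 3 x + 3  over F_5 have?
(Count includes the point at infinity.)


For each x in F_5, count y with y^2 = x^3 + 3 x + 3 mod 5:
  x = 3: RHS = 4, y in [2, 3]  -> 2 point(s)
  x = 4: RHS = 4, y in [2, 3]  -> 2 point(s)
Affine points: 4. Add the point at infinity: total = 5.

#E(F_5) = 5


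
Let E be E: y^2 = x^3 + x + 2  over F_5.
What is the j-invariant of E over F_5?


Delta = -16(4 a^3 + 27 b^2) mod 5 = 3
-1728 * (4 a)^3 = -1728 * (4*1)^3 mod 5 = 3
j = 3 * 3^(-1) mod 5 = 1

j = 1 (mod 5)


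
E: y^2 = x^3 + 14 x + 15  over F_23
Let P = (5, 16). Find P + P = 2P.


Doubling: s = (3 x1^2 + a) / (2 y1)
s = (3*5^2 + 14) / (2*16) mod 23 = 15
x3 = s^2 - 2 x1 mod 23 = 15^2 - 2*5 = 8
y3 = s (x1 - x3) - y1 mod 23 = 15 * (5 - 8) - 16 = 8

2P = (8, 8)


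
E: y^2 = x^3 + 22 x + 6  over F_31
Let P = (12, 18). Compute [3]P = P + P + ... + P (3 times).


k = 3 = 11_2 (binary, LSB first: 11)
Double-and-add from P = (12, 18):
  bit 0 = 1: acc = O + (12, 18) = (12, 18)
  bit 1 = 1: acc = (12, 18) + (23, 0) = (12, 13)

3P = (12, 13)


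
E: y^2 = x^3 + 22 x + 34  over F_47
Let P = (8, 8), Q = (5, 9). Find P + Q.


P != Q, so use the chord formula.
s = (y2 - y1) / (x2 - x1) = (1) / (44) mod 47 = 31
x3 = s^2 - x1 - x2 mod 47 = 31^2 - 8 - 5 = 8
y3 = s (x1 - x3) - y1 mod 47 = 31 * (8 - 8) - 8 = 39

P + Q = (8, 39)


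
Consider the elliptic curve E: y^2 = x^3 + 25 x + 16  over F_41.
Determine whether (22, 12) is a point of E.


Check whether y^2 = x^3 + 25 x + 16 (mod 41) for (x, y) = (22, 12).
LHS: y^2 = 12^2 mod 41 = 21
RHS: x^3 + 25 x + 16 = 22^3 + 25*22 + 16 mod 41 = 21
LHS = RHS

Yes, on the curve


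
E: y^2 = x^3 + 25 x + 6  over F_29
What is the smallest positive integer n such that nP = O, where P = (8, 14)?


Compute successive multiples of P until we hit O:
  1P = (8, 14)
  2P = (6, 16)
  3P = (16, 23)
  4P = (4, 5)
  5P = (13, 11)
  6P = (13, 18)
  7P = (4, 24)
  8P = (16, 6)
  ... (continuing to 11P)
  11P = O

ord(P) = 11


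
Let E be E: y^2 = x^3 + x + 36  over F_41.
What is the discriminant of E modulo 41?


4 a^3 + 27 b^2 = 4*1^3 + 27*36^2 = 4 + 34992 = 34996
Delta = -16 * (34996) = -559936
Delta mod 41 = 1

Delta = 1 (mod 41)


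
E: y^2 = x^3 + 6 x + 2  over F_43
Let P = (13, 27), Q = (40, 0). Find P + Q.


P != Q, so use the chord formula.
s = (y2 - y1) / (x2 - x1) = (16) / (27) mod 43 = 42
x3 = s^2 - x1 - x2 mod 43 = 42^2 - 13 - 40 = 34
y3 = s (x1 - x3) - y1 mod 43 = 42 * (13 - 34) - 27 = 37

P + Q = (34, 37)


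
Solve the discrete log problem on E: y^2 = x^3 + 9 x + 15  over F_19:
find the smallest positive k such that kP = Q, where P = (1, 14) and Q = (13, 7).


Enumerate multiples of P until we hit Q = (13, 7):
  1P = (1, 14)
  2P = (4, 1)
  3P = (18, 9)
  4P = (11, 18)
  5P = (14, 15)
  6P = (13, 7)
Match found at i = 6.

k = 6


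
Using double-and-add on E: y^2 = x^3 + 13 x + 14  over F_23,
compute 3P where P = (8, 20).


k = 3 = 11_2 (binary, LSB first: 11)
Double-and-add from P = (8, 20):
  bit 0 = 1: acc = O + (8, 20) = (8, 20)
  bit 1 = 1: acc = (8, 20) + (2, 5) = (2, 18)

3P = (2, 18)


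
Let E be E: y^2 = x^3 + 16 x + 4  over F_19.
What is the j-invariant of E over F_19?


Delta = -16(4 a^3 + 27 b^2) mod 19 = 3
-1728 * (4 a)^3 = -1728 * (4*16)^3 mod 19 = 1
j = 1 * 3^(-1) mod 19 = 13

j = 13 (mod 19)


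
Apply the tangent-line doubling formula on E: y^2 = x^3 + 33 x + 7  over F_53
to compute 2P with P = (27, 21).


Doubling: s = (3 x1^2 + a) / (2 y1)
s = (3*27^2 + 33) / (2*21) mod 53 = 15
x3 = s^2 - 2 x1 mod 53 = 15^2 - 2*27 = 12
y3 = s (x1 - x3) - y1 mod 53 = 15 * (27 - 12) - 21 = 45

2P = (12, 45)


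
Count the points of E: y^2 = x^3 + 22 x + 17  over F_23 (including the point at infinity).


For each x in F_23, count y with y^2 = x^3 + 22 x + 17 mod 23:
  x = 2: RHS = 0, y in [0]  -> 1 point(s)
  x = 3: RHS = 18, y in [8, 15]  -> 2 point(s)
  x = 4: RHS = 8, y in [10, 13]  -> 2 point(s)
  x = 7: RHS = 8, y in [10, 13]  -> 2 point(s)
  x = 9: RHS = 1, y in [1, 22]  -> 2 point(s)
  x = 10: RHS = 18, y in [8, 15]  -> 2 point(s)
  x = 11: RHS = 3, y in [7, 16]  -> 2 point(s)
  x = 12: RHS = 8, y in [10, 13]  -> 2 point(s)
  x = 13: RHS = 16, y in [4, 19]  -> 2 point(s)
  x = 16: RHS = 3, y in [7, 16]  -> 2 point(s)
  x = 18: RHS = 12, y in [9, 14]  -> 2 point(s)
  x = 19: RHS = 3, y in [7, 16]  -> 2 point(s)
  x = 20: RHS = 16, y in [4, 19]  -> 2 point(s)
Affine points: 25. Add the point at infinity: total = 26.

#E(F_23) = 26


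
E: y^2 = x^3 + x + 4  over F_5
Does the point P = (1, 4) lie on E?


Check whether y^2 = x^3 + 1 x + 4 (mod 5) for (x, y) = (1, 4).
LHS: y^2 = 4^2 mod 5 = 1
RHS: x^3 + 1 x + 4 = 1^3 + 1*1 + 4 mod 5 = 1
LHS = RHS

Yes, on the curve


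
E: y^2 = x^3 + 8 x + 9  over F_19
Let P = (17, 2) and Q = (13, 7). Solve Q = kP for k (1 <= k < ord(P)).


Enumerate multiples of P until we hit Q = (13, 7):
  1P = (17, 2)
  2P = (10, 14)
  3P = (12, 3)
  4P = (6, 11)
  5P = (13, 12)
  6P = (0, 3)
  7P = (7, 3)
  8P = (18, 0)
  9P = (7, 16)
  10P = (0, 16)
  11P = (13, 7)
Match found at i = 11.

k = 11


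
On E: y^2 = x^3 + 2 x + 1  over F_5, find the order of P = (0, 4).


Compute successive multiples of P until we hit O:
  1P = (0, 4)
  2P = (1, 2)
  3P = (3, 2)
  4P = (3, 3)
  5P = (1, 3)
  6P = (0, 1)
  7P = O

ord(P) = 7


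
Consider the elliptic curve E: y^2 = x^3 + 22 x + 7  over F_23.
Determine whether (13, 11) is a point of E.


Check whether y^2 = x^3 + 22 x + 7 (mod 23) for (x, y) = (13, 11).
LHS: y^2 = 11^2 mod 23 = 6
RHS: x^3 + 22 x + 7 = 13^3 + 22*13 + 7 mod 23 = 6
LHS = RHS

Yes, on the curve


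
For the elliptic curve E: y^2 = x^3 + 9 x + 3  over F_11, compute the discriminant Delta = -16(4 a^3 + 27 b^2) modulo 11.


4 a^3 + 27 b^2 = 4*9^3 + 27*3^2 = 2916 + 243 = 3159
Delta = -16 * (3159) = -50544
Delta mod 11 = 1

Delta = 1 (mod 11)


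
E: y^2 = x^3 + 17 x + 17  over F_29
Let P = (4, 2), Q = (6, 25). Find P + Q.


P != Q, so use the chord formula.
s = (y2 - y1) / (x2 - x1) = (23) / (2) mod 29 = 26
x3 = s^2 - x1 - x2 mod 29 = 26^2 - 4 - 6 = 28
y3 = s (x1 - x3) - y1 mod 29 = 26 * (4 - 28) - 2 = 12

P + Q = (28, 12)


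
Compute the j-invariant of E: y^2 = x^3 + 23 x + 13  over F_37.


Delta = -16(4 a^3 + 27 b^2) mod 37 = 7
-1728 * (4 a)^3 = -1728 * (4*23)^3 mod 37 = 31
j = 31 * 7^(-1) mod 37 = 15

j = 15 (mod 37)


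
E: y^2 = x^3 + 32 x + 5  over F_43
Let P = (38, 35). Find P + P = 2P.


Doubling: s = (3 x1^2 + a) / (2 y1)
s = (3*38^2 + 32) / (2*35) mod 43 = 39
x3 = s^2 - 2 x1 mod 43 = 39^2 - 2*38 = 26
y3 = s (x1 - x3) - y1 mod 43 = 39 * (38 - 26) - 35 = 3

2P = (26, 3)


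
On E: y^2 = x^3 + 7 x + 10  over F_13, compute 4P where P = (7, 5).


k = 4 = 100_2 (binary, LSB first: 001)
Double-and-add from P = (7, 5):
  bit 0 = 0: acc unchanged = O
  bit 1 = 0: acc unchanged = O
  bit 2 = 1: acc = O + (0, 6) = (0, 6)

4P = (0, 6)


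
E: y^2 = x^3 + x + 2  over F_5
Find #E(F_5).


For each x in F_5, count y with y^2 = x^3 + 1 x + 2 mod 5:
  x = 1: RHS = 4, y in [2, 3]  -> 2 point(s)
  x = 4: RHS = 0, y in [0]  -> 1 point(s)
Affine points: 3. Add the point at infinity: total = 4.

#E(F_5) = 4
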